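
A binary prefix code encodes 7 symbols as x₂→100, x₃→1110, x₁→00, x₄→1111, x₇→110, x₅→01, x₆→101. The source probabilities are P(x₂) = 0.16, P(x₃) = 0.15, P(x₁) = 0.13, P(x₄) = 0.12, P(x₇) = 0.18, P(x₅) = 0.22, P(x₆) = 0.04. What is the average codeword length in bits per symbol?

2.92 bits/symbol

L̄ = Σ pᵢ·ℓᵢ = 0.16·3 + 0.15·4 + 0.13·2 + 0.12·4 + 0.18·3 + 0.22·2 + 0.04·3 = 2.92 bits/symbol.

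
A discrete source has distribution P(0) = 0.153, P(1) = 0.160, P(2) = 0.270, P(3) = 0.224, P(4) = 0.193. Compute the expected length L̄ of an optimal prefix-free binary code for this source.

2.313 bits/symbol

Repeatedly combine the two least-probable nodes; the expected code length is the sum of the merged weights.
merge 153/1000 + 4/25 → 313/1000
merge 193/1000 + 28/125 → 417/1000
merge 27/100 + 313/1000 → 583/1000
merge 417/1000 + 583/1000 → 1
L = 313/1000 + 417/1000 + 583/1000 + 1 = 2313/1000 = 2.313 bits/symbol.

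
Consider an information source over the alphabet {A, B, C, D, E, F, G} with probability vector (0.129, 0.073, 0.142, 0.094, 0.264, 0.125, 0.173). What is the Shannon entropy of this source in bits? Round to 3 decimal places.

2.697 bits

H = −Σ pᵢ log₂ pᵢ.
−0.129·log₂(0.129) = 0.3811
−0.073·log₂(0.073) = 0.2756
−0.142·log₂(0.142) = 0.3999
−0.094·log₂(0.094) = 0.3207
−0.264·log₂(0.264) = 0.5072
−0.125·log₂(0.125) = 0.3750
−0.173·log₂(0.173) = 0.4379
Sum ≈ 2.6974 → 2.697 bits.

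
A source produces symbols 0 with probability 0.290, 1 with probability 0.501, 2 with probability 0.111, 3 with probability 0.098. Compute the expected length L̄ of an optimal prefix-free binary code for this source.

Repeatedly combine the two least-probable nodes; the expected code length is the sum of the merged weights.
merge 49/500 + 111/1000 → 209/1000
merge 209/1000 + 29/100 → 499/1000
merge 499/1000 + 501/1000 → 1
L = 209/1000 + 499/1000 + 1 = 427/250 = 1.708 bits/symbol.

1.708 bits/symbol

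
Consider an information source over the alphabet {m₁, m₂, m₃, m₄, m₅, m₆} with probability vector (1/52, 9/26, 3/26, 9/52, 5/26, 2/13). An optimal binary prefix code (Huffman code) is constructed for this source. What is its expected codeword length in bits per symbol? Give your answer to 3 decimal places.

2.423 bits/symbol

Repeatedly combine the two least-probable nodes; the expected code length is the sum of the merged weights.
merge 1/52 + 3/26 → 7/52
merge 7/52 + 2/13 → 15/52
merge 9/52 + 5/26 → 19/52
merge 15/52 + 9/26 → 33/52
merge 19/52 + 33/52 → 1
L = 7/52 + 15/52 + 19/52 + 33/52 + 1 = 63/26 ≈ 2.423 bits/symbol.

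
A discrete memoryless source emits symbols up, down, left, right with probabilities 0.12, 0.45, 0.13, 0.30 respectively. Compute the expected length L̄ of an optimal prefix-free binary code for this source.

Repeatedly combine the two least-probable nodes; the expected code length is the sum of the merged weights.
merge 3/25 + 13/100 → 1/4
merge 1/4 + 3/10 → 11/20
merge 9/20 + 11/20 → 1
L = 1/4 + 11/20 + 1 = 9/5 = 1.8 bits/symbol.

1.8 bits/symbol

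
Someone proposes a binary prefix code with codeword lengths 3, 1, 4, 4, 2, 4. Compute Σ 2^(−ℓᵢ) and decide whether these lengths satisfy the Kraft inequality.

1.0625; no

With common denominator 2^4 = 16: Σ 2^(−ℓᵢ) = 2/16 + 8/16 + 1/16 + 1/16 + 4/16 + 1/16 = 17/16 = 1.0625.
Kraft's inequality requires Σ ≤ 1; here Σ = 1.0625 > 1, so no such prefix code exists.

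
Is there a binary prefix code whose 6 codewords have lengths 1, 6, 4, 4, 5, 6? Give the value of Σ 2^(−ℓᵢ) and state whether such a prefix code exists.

With common denominator 2^6 = 64: Σ 2^(−ℓᵢ) = 32/64 + 1/64 + 4/64 + 4/64 + 2/64 + 1/64 = 44/64 = 0.6875.
Kraft's inequality requires Σ ≤ 1; here Σ = 0.6875 ≤ 1, so such a prefix code exists.

0.6875; yes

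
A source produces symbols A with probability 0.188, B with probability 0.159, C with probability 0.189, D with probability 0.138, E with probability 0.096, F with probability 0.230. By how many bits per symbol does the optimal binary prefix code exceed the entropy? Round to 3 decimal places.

Entropy H = −Σ p log₂ p ≈ 2.5359 bits.
Huffman merges: 12/125+69/500→117/500; 159/1000+47/250→347/1000; 189/1000+23/100→419/1000; 117/500+347/1000→581/1000; 419/1000+581/1000→1. L = 2581/1000 ≈ 2.5810.
L − H = 2.5810 − 2.5359 = 0.045 bits.

0.045 bits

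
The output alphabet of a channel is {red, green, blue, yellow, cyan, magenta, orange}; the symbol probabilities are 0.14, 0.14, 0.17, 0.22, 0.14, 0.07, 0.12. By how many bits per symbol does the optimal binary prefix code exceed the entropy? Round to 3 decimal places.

Entropy H = −Σ p log₂ p ≈ 2.7421 bits.
Huffman merges: 7/100+3/25→19/100; 7/50+7/50→7/25; 7/50+17/100→31/100; 19/100+11/50→41/100; 7/25+31/100→59/100; 41/100+59/100→1. L = 139/50 ≈ 2.7800.
L − H = 2.7800 − 2.7421 = 0.038 bits.

0.038 bits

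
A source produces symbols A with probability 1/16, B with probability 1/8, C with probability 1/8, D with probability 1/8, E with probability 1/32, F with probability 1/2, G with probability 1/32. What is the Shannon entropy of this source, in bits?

Each probability is a power of 1/2, so log₂(1/p) is an integer.
H = Σ p·log₂(1/p) = 1/16·4 + 1/8·3 + 1/8·3 + 1/8·3 + 1/32·5 + 1/2·1 + 1/32·5 = 2.1875 bits.

2.1875 bits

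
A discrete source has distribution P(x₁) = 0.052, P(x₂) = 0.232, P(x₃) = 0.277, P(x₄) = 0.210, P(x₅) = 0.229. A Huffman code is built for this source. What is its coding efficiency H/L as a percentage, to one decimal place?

Entropy H = −Σ p log₂ p ≈ 2.1836 bits.
Huffman merges: 13/250+21/100→131/500; 229/1000+29/125→461/1000; 131/500+277/1000→539/1000; 461/1000+539/1000→1. L = 1131/500 ≈ 2.2620.
Efficiency = H/L = 2.1836/2.2620 = 96.5%.

96.5%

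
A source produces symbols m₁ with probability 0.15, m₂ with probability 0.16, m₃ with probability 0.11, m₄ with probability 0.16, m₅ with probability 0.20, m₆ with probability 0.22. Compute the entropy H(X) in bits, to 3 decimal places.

H = −Σ pᵢ log₂ pᵢ.
−0.15·log₂(0.15) = 0.4105
−0.16·log₂(0.16) = 0.4230
−0.11·log₂(0.11) = 0.3503
−0.16·log₂(0.16) = 0.4230
−0.20·log₂(0.20) = 0.4644
−0.22·log₂(0.22) = 0.4806
Sum ≈ 2.5518 → 2.552 bits.

2.552 bits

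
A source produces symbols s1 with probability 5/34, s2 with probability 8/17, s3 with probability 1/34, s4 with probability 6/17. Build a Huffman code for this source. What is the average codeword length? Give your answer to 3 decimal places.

1.706 bits/symbol

Repeatedly combine the two least-probable nodes; the expected code length is the sum of the merged weights.
merge 1/34 + 5/34 → 3/17
merge 3/17 + 6/17 → 9/17
merge 8/17 + 9/17 → 1
L = 3/17 + 9/17 + 1 = 29/17 ≈ 1.706 bits/symbol.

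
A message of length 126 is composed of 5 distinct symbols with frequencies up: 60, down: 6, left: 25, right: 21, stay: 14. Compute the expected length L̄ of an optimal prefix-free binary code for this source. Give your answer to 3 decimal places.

Probabilities are the counts divided by 126.
Repeatedly combine the two least-probable nodes; the expected code length is the sum of the merged weights.
merge 1/21 + 1/9 → 10/63
merge 10/63 + 1/6 → 41/126
merge 25/126 + 41/126 → 11/21
merge 10/21 + 11/21 → 1
L = 10/63 + 41/126 + 11/21 + 1 = 253/126 ≈ 2.008 bits/symbol.

2.008 bits/symbol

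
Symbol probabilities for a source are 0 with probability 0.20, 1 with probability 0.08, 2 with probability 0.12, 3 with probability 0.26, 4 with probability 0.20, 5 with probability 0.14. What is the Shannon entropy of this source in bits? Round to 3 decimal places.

H = −Σ pᵢ log₂ pᵢ.
−0.20·log₂(0.20) = 0.4644
−0.08·log₂(0.08) = 0.2915
−0.12·log₂(0.12) = 0.3671
−0.26·log₂(0.26) = 0.5053
−0.20·log₂(0.20) = 0.4644
−0.14·log₂(0.14) = 0.3971
Sum ≈ 2.4897 → 2.490 bits.

2.490 bits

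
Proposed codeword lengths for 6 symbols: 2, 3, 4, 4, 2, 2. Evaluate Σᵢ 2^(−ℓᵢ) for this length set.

With common denominator 2^4 = 16: Σ 2^(−ℓᵢ) = 4/16 + 2/16 + 1/16 + 1/16 + 4/16 + 4/16 = 16/16 = 1.

1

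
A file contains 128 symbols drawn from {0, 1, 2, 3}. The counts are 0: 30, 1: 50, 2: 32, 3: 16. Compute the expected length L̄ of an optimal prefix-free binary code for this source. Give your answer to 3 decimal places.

1.969 bits/symbol

Probabilities are the counts divided by 128.
Repeatedly combine the two least-probable nodes; the expected code length is the sum of the merged weights.
merge 1/8 + 15/64 → 23/64
merge 1/4 + 23/64 → 39/64
merge 25/64 + 39/64 → 1
L = 23/64 + 39/64 + 1 = 63/32 ≈ 1.969 bits/symbol.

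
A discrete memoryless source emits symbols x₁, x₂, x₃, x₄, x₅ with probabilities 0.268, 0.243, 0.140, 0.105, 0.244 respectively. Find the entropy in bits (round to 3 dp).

H = −Σ pᵢ log₂ pᵢ.
−0.268·log₂(0.268) = 0.5091
−0.243·log₂(0.243) = 0.4960
−0.140·log₂(0.140) = 0.3971
−0.105·log₂(0.105) = 0.3414
−0.244·log₂(0.244) = 0.4966
Sum ≈ 2.2401 → 2.240 bits.

2.240 bits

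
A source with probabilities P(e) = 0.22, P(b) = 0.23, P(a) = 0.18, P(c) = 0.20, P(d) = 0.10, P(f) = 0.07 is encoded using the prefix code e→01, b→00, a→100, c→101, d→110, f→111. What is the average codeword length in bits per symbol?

2.55 bits/symbol

L̄ = Σ pᵢ·ℓᵢ = 0.22·2 + 0.23·2 + 0.18·3 + 0.20·3 + 0.10·3 + 0.07·3 = 2.55 bits/symbol.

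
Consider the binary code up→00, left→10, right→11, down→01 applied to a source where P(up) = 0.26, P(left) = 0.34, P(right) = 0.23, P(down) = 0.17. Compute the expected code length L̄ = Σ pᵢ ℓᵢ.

2 bits/symbol

L̄ = Σ pᵢ·ℓᵢ = 0.26·2 + 0.34·2 + 0.23·2 + 0.17·2 = 2 bits/symbol.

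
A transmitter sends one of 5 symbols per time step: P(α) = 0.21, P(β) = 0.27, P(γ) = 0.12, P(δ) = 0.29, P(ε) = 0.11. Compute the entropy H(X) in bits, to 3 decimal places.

H = −Σ pᵢ log₂ pᵢ.
−0.21·log₂(0.21) = 0.4728
−0.27·log₂(0.27) = 0.5100
−0.12·log₂(0.12) = 0.3671
−0.29·log₂(0.29) = 0.5179
−0.11·log₂(0.11) = 0.3503
Sum ≈ 2.2181 → 2.218 bits.

2.218 bits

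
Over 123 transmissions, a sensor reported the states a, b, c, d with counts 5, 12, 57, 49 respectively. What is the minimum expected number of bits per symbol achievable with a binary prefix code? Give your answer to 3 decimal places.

Probabilities are the counts divided by 123.
Repeatedly combine the two least-probable nodes; the expected code length is the sum of the merged weights.
merge 5/123 + 4/41 → 17/123
merge 17/123 + 49/123 → 22/41
merge 19/41 + 22/41 → 1
L = 17/123 + 22/41 + 1 = 206/123 ≈ 1.675 bits/symbol.

1.675 bits/symbol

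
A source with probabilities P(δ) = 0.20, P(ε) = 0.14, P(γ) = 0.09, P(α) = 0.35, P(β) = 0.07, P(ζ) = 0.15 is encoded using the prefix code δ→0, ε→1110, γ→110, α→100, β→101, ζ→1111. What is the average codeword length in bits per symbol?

2.89 bits/symbol

L̄ = Σ pᵢ·ℓᵢ = 0.20·1 + 0.14·4 + 0.09·3 + 0.35·3 + 0.07·3 + 0.15·4 = 2.89 bits/symbol.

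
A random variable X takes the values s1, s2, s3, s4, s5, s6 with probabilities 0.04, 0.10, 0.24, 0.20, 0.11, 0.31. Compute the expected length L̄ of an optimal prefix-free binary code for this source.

Repeatedly combine the two least-probable nodes; the expected code length is the sum of the merged weights.
merge 1/25 + 1/10 → 7/50
merge 11/100 + 7/50 → 1/4
merge 1/5 + 6/25 → 11/25
merge 1/4 + 31/100 → 14/25
merge 11/25 + 14/25 → 1
L = 7/50 + 1/4 + 11/25 + 14/25 + 1 = 239/100 = 2.39 bits/symbol.

2.39 bits/symbol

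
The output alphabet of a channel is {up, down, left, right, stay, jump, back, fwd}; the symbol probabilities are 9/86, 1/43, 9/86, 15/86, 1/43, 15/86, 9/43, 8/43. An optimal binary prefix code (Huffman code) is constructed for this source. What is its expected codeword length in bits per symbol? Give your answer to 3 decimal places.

2.802 bits/symbol

Repeatedly combine the two least-probable nodes; the expected code length is the sum of the merged weights.
merge 1/43 + 1/43 → 2/43
merge 2/43 + 9/86 → 13/86
merge 9/86 + 13/86 → 11/43
merge 15/86 + 15/86 → 15/43
merge 8/43 + 9/43 → 17/43
merge 11/43 + 15/43 → 26/43
merge 17/43 + 26/43 → 1
L = 2/43 + 13/86 + 11/43 + 15/43 + 17/43 + 26/43 + 1 = 241/86 ≈ 2.802 bits/symbol.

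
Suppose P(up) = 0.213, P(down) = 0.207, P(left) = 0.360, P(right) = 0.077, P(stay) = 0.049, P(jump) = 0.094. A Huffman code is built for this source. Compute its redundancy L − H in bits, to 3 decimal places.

0.051 bits

Entropy H = −Σ p log₂ p ≈ 2.2949 bits.
Huffman merges: 49/1000+77/1000→63/500; 47/500+63/500→11/50; 207/1000+213/1000→21/50; 11/50+9/25→29/50; 21/50+29/50→1. L = 1173/500 ≈ 2.3460.
L − H = 2.3460 − 2.2949 = 0.051 bits.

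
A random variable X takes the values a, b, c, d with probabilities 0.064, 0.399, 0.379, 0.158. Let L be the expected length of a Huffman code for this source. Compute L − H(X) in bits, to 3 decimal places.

Entropy H = −Σ p log₂ p ≈ 1.7338 bits.
Huffman merges: 8/125+79/500→111/500; 111/500+379/1000→601/1000; 399/1000+601/1000→1. L = 1823/1000 ≈ 1.8230.
L − H = 1.8230 − 1.7338 = 0.089 bits.

0.089 bits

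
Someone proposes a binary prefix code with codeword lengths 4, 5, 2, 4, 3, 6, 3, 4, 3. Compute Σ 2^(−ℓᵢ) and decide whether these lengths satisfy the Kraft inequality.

0.859375; yes

With common denominator 2^6 = 64: Σ 2^(−ℓᵢ) = 4/64 + 2/64 + 16/64 + 4/64 + 8/64 + 1/64 + 8/64 + 4/64 + 8/64 = 55/64 = 0.859375.
Kraft's inequality requires Σ ≤ 1; here Σ = 0.859375 ≤ 1, so such a prefix code exists.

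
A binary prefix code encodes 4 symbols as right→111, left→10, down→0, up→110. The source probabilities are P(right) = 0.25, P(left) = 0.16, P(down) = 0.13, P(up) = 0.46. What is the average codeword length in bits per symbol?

2.58 bits/symbol

L̄ = Σ pᵢ·ℓᵢ = 0.25·3 + 0.16·2 + 0.13·1 + 0.46·3 = 2.58 bits/symbol.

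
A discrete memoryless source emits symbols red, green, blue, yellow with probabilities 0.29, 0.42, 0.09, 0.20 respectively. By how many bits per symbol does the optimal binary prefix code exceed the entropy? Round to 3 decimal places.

Entropy H = −Σ p log₂ p ≈ 1.8206 bits.
Huffman merges: 9/100+1/5→29/100; 29/100+29/100→29/50; 21/50+29/50→1. L = 187/100 ≈ 1.8700.
L − H = 1.8700 − 1.8206 = 0.049 bits.

0.049 bits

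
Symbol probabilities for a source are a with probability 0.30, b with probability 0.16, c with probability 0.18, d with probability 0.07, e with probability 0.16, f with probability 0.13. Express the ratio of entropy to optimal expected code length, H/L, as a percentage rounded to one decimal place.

97.8%

Entropy H = −Σ p log₂ p ≈ 2.4636 bits.
Huffman merges: 7/100+13/100→1/5; 4/25+4/25→8/25; 9/50+1/5→19/50; 3/10+8/25→31/50; 19/50+31/50→1. L = 63/25 ≈ 2.5200.
Efficiency = H/L = 2.4636/2.5200 = 97.8%.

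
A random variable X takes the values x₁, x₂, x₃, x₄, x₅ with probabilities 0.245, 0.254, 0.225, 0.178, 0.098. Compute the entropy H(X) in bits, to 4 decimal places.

2.2552 bits

H = −Σ pᵢ log₂ pᵢ.
−0.245·log₂(0.245) = 0.4971
−0.254·log₂(0.254) = 0.5022
−0.225·log₂(0.225) = 0.4842
−0.178·log₂(0.178) = 0.4432
−0.098·log₂(0.098) = 0.3284
Sum ≈ 2.2552 → 2.2552 bits.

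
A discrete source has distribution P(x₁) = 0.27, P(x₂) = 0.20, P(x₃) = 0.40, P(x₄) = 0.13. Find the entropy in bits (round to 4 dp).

1.8858 bits

H = −Σ pᵢ log₂ pᵢ.
−0.27·log₂(0.27) = 0.5100
−0.20·log₂(0.20) = 0.4644
−0.40·log₂(0.40) = 0.5288
−0.13·log₂(0.13) = 0.3826
Sum ≈ 1.8858 → 1.8858 bits.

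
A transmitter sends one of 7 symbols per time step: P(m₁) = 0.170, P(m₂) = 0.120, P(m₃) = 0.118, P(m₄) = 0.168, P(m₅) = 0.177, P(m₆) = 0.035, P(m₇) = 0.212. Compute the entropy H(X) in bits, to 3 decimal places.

H = −Σ pᵢ log₂ pᵢ.
−0.170·log₂(0.170) = 0.4346
−0.120·log₂(0.120) = 0.3671
−0.118·log₂(0.118) = 0.3638
−0.168·log₂(0.168) = 0.4323
−0.177·log₂(0.177) = 0.4422
−0.035·log₂(0.035) = 0.1693
−0.212·log₂(0.212) = 0.4744
Sum ≈ 2.6837 → 2.684 bits.

2.684 bits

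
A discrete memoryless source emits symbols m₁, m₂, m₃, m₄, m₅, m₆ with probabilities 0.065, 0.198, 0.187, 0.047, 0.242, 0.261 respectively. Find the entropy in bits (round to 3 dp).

H = −Σ pᵢ log₂ pᵢ.
−0.065·log₂(0.065) = 0.2563
−0.198·log₂(0.198) = 0.4626
−0.187·log₂(0.187) = 0.4523
−0.047·log₂(0.047) = 0.2073
−0.242·log₂(0.242) = 0.4954
−0.261·log₂(0.261) = 0.5058
Sum ≈ 2.3797 → 2.380 bits.

2.380 bits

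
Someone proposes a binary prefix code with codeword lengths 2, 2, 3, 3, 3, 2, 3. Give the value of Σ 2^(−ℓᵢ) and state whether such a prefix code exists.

With common denominator 2^3 = 8: Σ 2^(−ℓᵢ) = 2/8 + 2/8 + 1/8 + 1/8 + 1/8 + 2/8 + 1/8 = 10/8 = 1.25.
Kraft's inequality requires Σ ≤ 1; here Σ = 1.25 > 1, so no such prefix code exists.

1.25; no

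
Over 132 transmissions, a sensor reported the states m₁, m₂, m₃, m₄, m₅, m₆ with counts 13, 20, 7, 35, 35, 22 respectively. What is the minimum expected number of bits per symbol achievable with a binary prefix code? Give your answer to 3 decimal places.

Probabilities are the counts divided by 132.
Repeatedly combine the two least-probable nodes; the expected code length is the sum of the merged weights.
merge 7/132 + 13/132 → 5/33
merge 5/33 + 5/33 → 10/33
merge 1/6 + 35/132 → 19/44
merge 35/132 + 10/33 → 25/44
merge 19/44 + 25/44 → 1
L = 5/33 + 10/33 + 19/44 + 25/44 + 1 = 27/11 ≈ 2.455 bits/symbol.

2.455 bits/symbol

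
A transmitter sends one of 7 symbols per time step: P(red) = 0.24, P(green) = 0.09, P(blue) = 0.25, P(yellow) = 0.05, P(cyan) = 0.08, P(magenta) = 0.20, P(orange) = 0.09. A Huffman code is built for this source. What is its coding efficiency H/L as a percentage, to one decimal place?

Entropy H = −Σ p log₂ p ≈ 2.5914 bits.
Huffman merges: 1/20+2/25→13/100; 9/100+9/100→9/50; 13/100+9/50→31/100; 1/5+6/25→11/25; 1/4+31/100→14/25; 11/25+14/25→1. L = 131/50 ≈ 2.6200.
Efficiency = H/L = 2.5914/2.6200 = 98.9%.

98.9%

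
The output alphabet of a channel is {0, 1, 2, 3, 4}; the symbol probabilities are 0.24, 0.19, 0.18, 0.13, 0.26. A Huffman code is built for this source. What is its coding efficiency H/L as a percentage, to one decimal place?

98.8%

Entropy H = −Σ p log₂ p ≈ 2.2826 bits.
Huffman merges: 13/100+9/50→31/100; 19/100+6/25→43/100; 13/50+31/100→57/100; 43/100+57/100→1. L = 231/100 ≈ 2.3100.
Efficiency = H/L = 2.2826/2.3100 = 98.8%.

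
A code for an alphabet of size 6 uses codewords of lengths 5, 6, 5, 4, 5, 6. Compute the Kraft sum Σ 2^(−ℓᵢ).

With common denominator 2^6 = 64: Σ 2^(−ℓᵢ) = 2/64 + 1/64 + 2/64 + 4/64 + 2/64 + 1/64 = 12/64 = 0.1875.

0.1875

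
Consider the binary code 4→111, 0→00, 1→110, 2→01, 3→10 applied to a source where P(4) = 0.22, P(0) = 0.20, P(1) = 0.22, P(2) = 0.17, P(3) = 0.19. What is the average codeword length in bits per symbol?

L̄ = Σ pᵢ·ℓᵢ = 0.22·3 + 0.20·2 + 0.22·3 + 0.17·2 + 0.19·2 = 2.44 bits/symbol.

2.44 bits/symbol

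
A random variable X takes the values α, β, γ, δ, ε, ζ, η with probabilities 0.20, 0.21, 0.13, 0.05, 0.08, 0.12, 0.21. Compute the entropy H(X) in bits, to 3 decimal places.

H = −Σ pᵢ log₂ pᵢ.
−0.20·log₂(0.20) = 0.4644
−0.21·log₂(0.21) = 0.4728
−0.13·log₂(0.13) = 0.3826
−0.05·log₂(0.05) = 0.2161
−0.08·log₂(0.08) = 0.2915
−0.12·log₂(0.12) = 0.3671
−0.21·log₂(0.21) = 0.4728
Sum ≈ 2.6673 → 2.667 bits.

2.667 bits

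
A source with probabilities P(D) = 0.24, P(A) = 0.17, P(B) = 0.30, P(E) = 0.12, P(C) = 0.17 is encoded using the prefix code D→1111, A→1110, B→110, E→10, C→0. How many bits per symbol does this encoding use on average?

2.95 bits/symbol

L̄ = Σ pᵢ·ℓᵢ = 0.24·4 + 0.17·4 + 0.30·3 + 0.12·2 + 0.17·1 = 2.95 bits/symbol.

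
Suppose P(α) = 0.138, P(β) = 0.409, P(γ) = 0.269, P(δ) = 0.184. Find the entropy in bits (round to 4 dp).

H = −Σ pᵢ log₂ pᵢ.
−0.138·log₂(0.138) = 0.3943
−0.409·log₂(0.409) = 0.5275
−0.269·log₂(0.269) = 0.5096
−0.184·log₂(0.184) = 0.4494
Sum ≈ 1.8808 → 1.8808 bits.

1.8808 bits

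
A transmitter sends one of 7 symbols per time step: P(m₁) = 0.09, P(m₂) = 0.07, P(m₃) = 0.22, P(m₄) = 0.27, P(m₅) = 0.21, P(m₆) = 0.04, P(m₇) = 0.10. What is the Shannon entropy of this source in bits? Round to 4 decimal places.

H = −Σ pᵢ log₂ pᵢ.
−0.09·log₂(0.09) = 0.3127
−0.07·log₂(0.07) = 0.2686
−0.22·log₂(0.22) = 0.4806
−0.27·log₂(0.27) = 0.5100
−0.21·log₂(0.21) = 0.4728
−0.04·log₂(0.04) = 0.1858
−0.10·log₂(0.10) = 0.3322
Sum ≈ 2.5626 → 2.5626 bits.

2.5626 bits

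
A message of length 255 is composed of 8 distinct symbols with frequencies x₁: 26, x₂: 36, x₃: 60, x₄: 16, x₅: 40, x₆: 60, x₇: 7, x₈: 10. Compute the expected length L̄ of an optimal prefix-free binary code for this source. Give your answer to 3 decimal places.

Probabilities are the counts divided by 255.
Repeatedly combine the two least-probable nodes; the expected code length is the sum of the merged weights.
merge 7/255 + 2/51 → 1/15
merge 16/255 + 1/15 → 11/85
merge 26/255 + 11/85 → 59/255
merge 12/85 + 8/51 → 76/255
merge 59/255 + 4/17 → 7/15
merge 4/17 + 76/255 → 8/15
merge 7/15 + 8/15 → 1
L = 1/15 + 11/85 + 59/255 + 76/255 + 7/15 + 8/15 + 1 = 139/51 ≈ 2.725 bits/symbol.

2.725 bits/symbol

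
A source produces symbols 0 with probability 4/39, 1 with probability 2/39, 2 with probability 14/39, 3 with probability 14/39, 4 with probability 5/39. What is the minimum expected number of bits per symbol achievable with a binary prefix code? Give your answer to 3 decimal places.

Repeatedly combine the two least-probable nodes; the expected code length is the sum of the merged weights.
merge 2/39 + 4/39 → 2/13
merge 5/39 + 2/13 → 11/39
merge 11/39 + 14/39 → 25/39
merge 14/39 + 25/39 → 1
L = 2/13 + 11/39 + 25/39 + 1 = 27/13 ≈ 2.077 bits/symbol.

2.077 bits/symbol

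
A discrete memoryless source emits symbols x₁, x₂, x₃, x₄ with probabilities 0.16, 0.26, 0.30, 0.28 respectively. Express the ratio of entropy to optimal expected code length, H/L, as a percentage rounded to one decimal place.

Entropy H = −Σ p log₂ p ≈ 1.9636 bits.
Huffman merges: 4/25+13/50→21/50; 7/25+3/10→29/50; 21/50+29/50→1. L = 2 ≈ 2.0000.
Efficiency = H/L = 1.9636/2.0000 = 98.2%.

98.2%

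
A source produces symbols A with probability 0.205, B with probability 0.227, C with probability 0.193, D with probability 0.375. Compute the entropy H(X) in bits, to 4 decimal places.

H = −Σ pᵢ log₂ pᵢ.
−0.205·log₂(0.205) = 0.4687
−0.227·log₂(0.227) = 0.4856
−0.193·log₂(0.193) = 0.4581
−0.375·log₂(0.375) = 0.5306
Sum ≈ 1.9430 → 1.9430 bits.

1.9430 bits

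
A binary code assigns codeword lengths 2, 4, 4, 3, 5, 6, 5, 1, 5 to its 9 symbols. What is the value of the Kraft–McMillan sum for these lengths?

1.109375

With common denominator 2^6 = 64: Σ 2^(−ℓᵢ) = 16/64 + 4/64 + 4/64 + 8/64 + 2/64 + 1/64 + 2/64 + 32/64 + 2/64 = 71/64 = 1.109375.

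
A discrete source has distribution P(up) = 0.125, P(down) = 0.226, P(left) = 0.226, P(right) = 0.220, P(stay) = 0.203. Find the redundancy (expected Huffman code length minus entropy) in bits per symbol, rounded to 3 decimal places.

Entropy H = −Σ p log₂ p ≈ 2.2924 bits.
Huffman merges: 1/8+203/1000→41/125; 11/50+113/500→223/500; 113/500+41/125→277/500; 223/500+277/500→1. L = 291/125 ≈ 2.3280.
L − H = 2.3280 − 2.2924 = 0.036 bits.

0.036 bits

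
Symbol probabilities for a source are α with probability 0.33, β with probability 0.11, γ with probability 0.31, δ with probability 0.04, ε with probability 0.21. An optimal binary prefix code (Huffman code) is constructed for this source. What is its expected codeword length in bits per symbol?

2.15 bits/symbol

Repeatedly combine the two least-probable nodes; the expected code length is the sum of the merged weights.
merge 1/25 + 11/100 → 3/20
merge 3/20 + 21/100 → 9/25
merge 31/100 + 33/100 → 16/25
merge 9/25 + 16/25 → 1
L = 3/20 + 9/25 + 16/25 + 1 = 43/20 = 2.15 bits/symbol.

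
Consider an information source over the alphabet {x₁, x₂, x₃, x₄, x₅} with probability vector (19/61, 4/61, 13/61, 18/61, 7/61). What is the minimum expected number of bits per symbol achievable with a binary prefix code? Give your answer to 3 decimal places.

2.180 bits/symbol

Repeatedly combine the two least-probable nodes; the expected code length is the sum of the merged weights.
merge 4/61 + 7/61 → 11/61
merge 11/61 + 13/61 → 24/61
merge 18/61 + 19/61 → 37/61
merge 24/61 + 37/61 → 1
L = 11/61 + 24/61 + 37/61 + 1 = 133/61 ≈ 2.180 bits/symbol.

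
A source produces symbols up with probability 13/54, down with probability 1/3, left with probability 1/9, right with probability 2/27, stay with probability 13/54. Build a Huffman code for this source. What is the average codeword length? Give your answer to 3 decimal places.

2.185 bits/symbol

Repeatedly combine the two least-probable nodes; the expected code length is the sum of the merged weights.
merge 2/27 + 1/9 → 5/27
merge 5/27 + 13/54 → 23/54
merge 13/54 + 1/3 → 31/54
merge 23/54 + 31/54 → 1
L = 5/27 + 23/54 + 31/54 + 1 = 59/27 ≈ 2.185 bits/symbol.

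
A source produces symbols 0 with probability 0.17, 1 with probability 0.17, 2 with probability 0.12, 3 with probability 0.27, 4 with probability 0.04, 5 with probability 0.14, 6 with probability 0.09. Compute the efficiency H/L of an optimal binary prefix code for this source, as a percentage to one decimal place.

98.2%

Entropy H = −Σ p log₂ p ≈ 2.6418 bits.
Huffman merges: 1/25+9/100→13/100; 3/25+13/100→1/4; 7/50+17/100→31/100; 17/100+1/4→21/50; 27/100+31/100→29/50; 21/50+29/50→1. L = 269/100 ≈ 2.6900.
Efficiency = H/L = 2.6418/2.6900 = 98.2%.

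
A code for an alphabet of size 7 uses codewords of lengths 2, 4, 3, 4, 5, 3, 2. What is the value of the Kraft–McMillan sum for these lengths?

With common denominator 2^5 = 32: Σ 2^(−ℓᵢ) = 8/32 + 2/32 + 4/32 + 2/32 + 1/32 + 4/32 + 8/32 = 29/32 = 0.90625.

0.90625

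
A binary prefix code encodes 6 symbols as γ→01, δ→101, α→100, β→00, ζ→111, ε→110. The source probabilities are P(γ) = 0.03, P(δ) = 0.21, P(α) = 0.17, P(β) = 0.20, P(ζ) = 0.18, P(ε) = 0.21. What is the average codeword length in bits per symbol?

2.77 bits/symbol

L̄ = Σ pᵢ·ℓᵢ = 0.03·2 + 0.21·3 + 0.17·3 + 0.20·2 + 0.18·3 + 0.21·3 = 2.77 bits/symbol.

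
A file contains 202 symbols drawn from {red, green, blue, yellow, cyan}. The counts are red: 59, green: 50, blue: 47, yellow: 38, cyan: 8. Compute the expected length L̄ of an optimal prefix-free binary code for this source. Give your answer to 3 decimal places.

2.228 bits/symbol

Probabilities are the counts divided by 202.
Repeatedly combine the two least-probable nodes; the expected code length is the sum of the merged weights.
merge 4/101 + 19/101 → 23/101
merge 23/101 + 47/202 → 93/202
merge 25/101 + 59/202 → 109/202
merge 93/202 + 109/202 → 1
L = 23/101 + 93/202 + 109/202 + 1 = 225/101 ≈ 2.228 bits/symbol.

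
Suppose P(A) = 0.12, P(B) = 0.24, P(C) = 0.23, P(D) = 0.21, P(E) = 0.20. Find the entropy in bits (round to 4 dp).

2.2861 bits

H = −Σ pᵢ log₂ pᵢ.
−0.12·log₂(0.12) = 0.3671
−0.24·log₂(0.24) = 0.4941
−0.23·log₂(0.23) = 0.4877
−0.21·log₂(0.21) = 0.4728
−0.20·log₂(0.20) = 0.4644
Sum ≈ 2.2861 → 2.2861 bits.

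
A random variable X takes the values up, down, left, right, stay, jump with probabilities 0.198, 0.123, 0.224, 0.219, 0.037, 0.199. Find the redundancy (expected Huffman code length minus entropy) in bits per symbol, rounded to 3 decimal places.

Entropy H = −Σ p log₂ p ≈ 2.4373 bits.
Huffman merges: 37/1000+123/1000→4/25; 4/25+99/500→179/500; 199/1000+219/1000→209/500; 28/125+179/500→291/500; 209/500+291/500→1. L = 1259/500 ≈ 2.5180.
L − H = 2.5180 − 2.4373 = 0.081 bits.

0.081 bits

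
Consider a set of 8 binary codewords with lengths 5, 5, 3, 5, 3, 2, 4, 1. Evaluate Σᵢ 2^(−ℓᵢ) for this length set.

With common denominator 2^5 = 32: Σ 2^(−ℓᵢ) = 1/32 + 1/32 + 4/32 + 1/32 + 4/32 + 8/32 + 2/32 + 16/32 = 37/32 = 1.15625.

1.15625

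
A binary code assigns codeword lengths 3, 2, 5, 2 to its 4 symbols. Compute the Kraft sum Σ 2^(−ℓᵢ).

With common denominator 2^5 = 32: Σ 2^(−ℓᵢ) = 4/32 + 8/32 + 1/32 + 8/32 = 21/32 = 0.65625.

0.65625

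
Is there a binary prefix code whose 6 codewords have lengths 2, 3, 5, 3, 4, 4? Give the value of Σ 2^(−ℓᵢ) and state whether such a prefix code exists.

0.65625; yes

With common denominator 2^5 = 32: Σ 2^(−ℓᵢ) = 8/32 + 4/32 + 1/32 + 4/32 + 2/32 + 2/32 = 21/32 = 0.65625.
Kraft's inequality requires Σ ≤ 1; here Σ = 0.65625 ≤ 1, so such a prefix code exists.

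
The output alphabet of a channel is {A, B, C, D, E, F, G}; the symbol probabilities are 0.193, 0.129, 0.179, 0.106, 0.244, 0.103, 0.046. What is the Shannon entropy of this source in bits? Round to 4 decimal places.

2.6653 bits

H = −Σ pᵢ log₂ pᵢ.
−0.193·log₂(0.193) = 0.4581
−0.129·log₂(0.129) = 0.3811
−0.179·log₂(0.179) = 0.4443
−0.106·log₂(0.106) = 0.3432
−0.244·log₂(0.244) = 0.4966
−0.103·log₂(0.103) = 0.3378
−0.046·log₂(0.046) = 0.2043
Sum ≈ 2.6653 → 2.6653 bits.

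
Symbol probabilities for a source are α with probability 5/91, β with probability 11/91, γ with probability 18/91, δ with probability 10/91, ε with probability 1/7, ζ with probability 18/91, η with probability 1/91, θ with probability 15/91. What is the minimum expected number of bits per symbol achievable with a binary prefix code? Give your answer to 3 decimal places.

Repeatedly combine the two least-probable nodes; the expected code length is the sum of the merged weights.
merge 1/91 + 5/91 → 6/91
merge 6/91 + 10/91 → 16/91
merge 11/91 + 1/7 → 24/91
merge 15/91 + 16/91 → 31/91
merge 18/91 + 18/91 → 36/91
merge 24/91 + 31/91 → 55/91
merge 36/91 + 55/91 → 1
L = 6/91 + 16/91 + 24/91 + 31/91 + 36/91 + 55/91 + 1 = 37/13 ≈ 2.846 bits/symbol.

2.846 bits/symbol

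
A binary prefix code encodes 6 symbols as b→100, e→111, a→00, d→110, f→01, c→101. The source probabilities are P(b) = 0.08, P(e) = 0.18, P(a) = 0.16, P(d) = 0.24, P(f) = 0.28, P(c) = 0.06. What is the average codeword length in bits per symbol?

L̄ = Σ pᵢ·ℓᵢ = 0.08·3 + 0.18·3 + 0.16·2 + 0.24·3 + 0.28·2 + 0.06·3 = 2.56 bits/symbol.

2.56 bits/symbol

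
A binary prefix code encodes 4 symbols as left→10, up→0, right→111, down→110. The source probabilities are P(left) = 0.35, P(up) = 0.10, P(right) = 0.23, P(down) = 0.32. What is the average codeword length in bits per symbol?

L̄ = Σ pᵢ·ℓᵢ = 0.35·2 + 0.10·1 + 0.23·3 + 0.32·3 = 2.45 bits/symbol.

2.45 bits/symbol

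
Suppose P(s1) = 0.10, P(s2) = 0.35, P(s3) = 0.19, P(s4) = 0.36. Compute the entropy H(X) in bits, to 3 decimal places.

H = −Σ pᵢ log₂ pᵢ.
−0.10·log₂(0.10) = 0.3322
−0.35·log₂(0.35) = 0.5301
−0.19·log₂(0.19) = 0.4552
−0.36·log₂(0.36) = 0.5306
Sum ≈ 1.8481 → 1.848 bits.

1.848 bits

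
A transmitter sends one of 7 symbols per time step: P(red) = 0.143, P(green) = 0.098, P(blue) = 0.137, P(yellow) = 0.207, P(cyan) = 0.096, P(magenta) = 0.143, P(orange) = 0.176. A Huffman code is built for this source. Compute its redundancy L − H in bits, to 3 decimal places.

0.033 bits

Entropy H = −Σ p log₂ p ≈ 2.7598 bits.
Huffman merges: 12/125+49/500→97/500; 137/1000+143/1000→7/25; 143/1000+22/125→319/1000; 97/500+207/1000→401/1000; 7/25+319/1000→599/1000; 401/1000+599/1000→1. L = 2793/1000 ≈ 2.7930.
L − H = 2.7930 − 2.7598 = 0.033 bits.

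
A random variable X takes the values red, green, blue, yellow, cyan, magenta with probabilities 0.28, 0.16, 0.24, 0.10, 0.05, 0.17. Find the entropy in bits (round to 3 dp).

H = −Σ pᵢ log₂ pᵢ.
−0.28·log₂(0.28) = 0.5142
−0.16·log₂(0.16) = 0.4230
−0.24·log₂(0.24) = 0.4941
−0.10·log₂(0.10) = 0.3322
−0.05·log₂(0.05) = 0.2161
−0.17·log₂(0.17) = 0.4346
Sum ≈ 2.4142 → 2.414 bits.

2.414 bits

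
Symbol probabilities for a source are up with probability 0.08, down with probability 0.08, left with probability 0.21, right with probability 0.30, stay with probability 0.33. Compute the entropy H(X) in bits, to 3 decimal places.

2.105 bits

H = −Σ pᵢ log₂ pᵢ.
−0.08·log₂(0.08) = 0.2915
−0.08·log₂(0.08) = 0.2915
−0.21·log₂(0.21) = 0.4728
−0.30·log₂(0.30) = 0.5211
−0.33·log₂(0.33) = 0.5278
Sum ≈ 2.1048 → 2.105 bits.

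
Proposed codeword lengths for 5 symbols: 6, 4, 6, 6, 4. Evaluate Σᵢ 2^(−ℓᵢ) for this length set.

0.171875

With common denominator 2^6 = 64: Σ 2^(−ℓᵢ) = 1/64 + 4/64 + 1/64 + 1/64 + 4/64 = 11/64 = 0.171875.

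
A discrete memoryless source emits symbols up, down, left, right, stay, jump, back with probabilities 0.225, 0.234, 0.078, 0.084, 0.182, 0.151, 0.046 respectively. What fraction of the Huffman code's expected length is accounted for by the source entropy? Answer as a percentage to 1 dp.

Entropy H = −Σ p log₂ p ≈ 2.6253 bits.
Huffman merges: 23/500+39/500→31/250; 21/250+31/250→26/125; 151/1000+91/500→333/1000; 26/125+9/40→433/1000; 117/500+333/1000→567/1000; 433/1000+567/1000→1. L = 533/200 ≈ 2.6650.
Efficiency = H/L = 2.6253/2.6650 = 98.5%.

98.5%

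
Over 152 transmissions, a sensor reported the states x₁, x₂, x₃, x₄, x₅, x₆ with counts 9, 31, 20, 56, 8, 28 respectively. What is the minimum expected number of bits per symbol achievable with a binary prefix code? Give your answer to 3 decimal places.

Probabilities are the counts divided by 152.
Repeatedly combine the two least-probable nodes; the expected code length is the sum of the merged weights.
merge 1/19 + 9/152 → 17/152
merge 17/152 + 5/38 → 37/152
merge 7/38 + 31/152 → 59/152
merge 37/152 + 7/19 → 93/152
merge 59/152 + 93/152 → 1
L = 17/152 + 37/152 + 59/152 + 93/152 + 1 = 179/76 ≈ 2.355 bits/symbol.

2.355 bits/symbol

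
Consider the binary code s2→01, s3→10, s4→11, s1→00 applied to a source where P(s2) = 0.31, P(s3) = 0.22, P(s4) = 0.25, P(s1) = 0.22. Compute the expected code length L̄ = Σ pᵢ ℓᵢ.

L̄ = Σ pᵢ·ℓᵢ = 0.31·2 + 0.22·2 + 0.25·2 + 0.22·2 = 2 bits/symbol.

2 bits/symbol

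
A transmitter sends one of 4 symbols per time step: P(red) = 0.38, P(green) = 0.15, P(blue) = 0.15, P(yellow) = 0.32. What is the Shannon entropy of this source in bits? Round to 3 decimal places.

H = −Σ pᵢ log₂ pᵢ.
−0.38·log₂(0.38) = 0.5305
−0.15·log₂(0.15) = 0.4105
−0.15·log₂(0.15) = 0.4105
−0.32·log₂(0.32) = 0.5260
Sum ≈ 1.8776 → 1.878 bits.

1.878 bits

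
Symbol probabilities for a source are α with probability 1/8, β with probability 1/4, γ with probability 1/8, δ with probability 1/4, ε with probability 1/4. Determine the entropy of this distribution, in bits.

2.25 bits

Each probability is a power of 1/2, so log₂(1/p) is an integer.
H = Σ p·log₂(1/p) = 1/8·3 + 1/4·2 + 1/8·3 + 1/4·2 + 1/4·2 = 2.25 bits.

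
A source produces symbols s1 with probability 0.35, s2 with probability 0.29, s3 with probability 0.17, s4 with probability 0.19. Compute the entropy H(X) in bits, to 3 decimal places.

1.938 bits

H = −Σ pᵢ log₂ pᵢ.
−0.35·log₂(0.35) = 0.5301
−0.29·log₂(0.29) = 0.5179
−0.17·log₂(0.17) = 0.4346
−0.19·log₂(0.19) = 0.4552
Sum ≈ 1.9378 → 1.938 bits.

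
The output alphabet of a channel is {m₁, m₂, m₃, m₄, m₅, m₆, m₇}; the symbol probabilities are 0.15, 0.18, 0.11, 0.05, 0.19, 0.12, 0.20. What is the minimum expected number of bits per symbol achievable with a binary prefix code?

Repeatedly combine the two least-probable nodes; the expected code length is the sum of the merged weights.
merge 1/20 + 11/100 → 4/25
merge 3/25 + 3/20 → 27/100
merge 4/25 + 9/50 → 17/50
merge 19/100 + 1/5 → 39/100
merge 27/100 + 17/50 → 61/100
merge 39/100 + 61/100 → 1
L = 4/25 + 27/100 + 17/50 + 39/100 + 61/100 + 1 = 277/100 = 2.77 bits/symbol.

2.77 bits/symbol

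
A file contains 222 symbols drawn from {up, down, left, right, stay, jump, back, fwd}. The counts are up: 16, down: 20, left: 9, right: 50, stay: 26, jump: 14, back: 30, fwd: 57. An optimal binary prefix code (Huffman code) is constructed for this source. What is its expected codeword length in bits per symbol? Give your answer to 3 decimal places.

Probabilities are the counts divided by 222.
Repeatedly combine the two least-probable nodes; the expected code length is the sum of the merged weights.
merge 3/74 + 7/111 → 23/222
merge 8/111 + 10/111 → 6/37
merge 23/222 + 13/111 → 49/222
merge 5/37 + 6/37 → 11/37
merge 49/222 + 25/111 → 33/74
merge 19/74 + 11/37 → 41/74
merge 33/74 + 41/74 → 1
L = 23/222 + 6/37 + 49/222 + 11/37 + 33/74 + 41/74 + 1 = 103/37 ≈ 2.784 bits/symbol.

2.784 bits/symbol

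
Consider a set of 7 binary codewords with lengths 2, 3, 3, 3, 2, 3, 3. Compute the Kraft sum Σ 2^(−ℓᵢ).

1.125

With common denominator 2^3 = 8: Σ 2^(−ℓᵢ) = 2/8 + 1/8 + 1/8 + 1/8 + 2/8 + 1/8 + 1/8 = 9/8 = 1.125.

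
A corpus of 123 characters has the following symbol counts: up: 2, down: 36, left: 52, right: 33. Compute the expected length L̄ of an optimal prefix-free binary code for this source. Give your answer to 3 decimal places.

Probabilities are the counts divided by 123.
Repeatedly combine the two least-probable nodes; the expected code length is the sum of the merged weights.
merge 2/123 + 11/41 → 35/123
merge 35/123 + 12/41 → 71/123
merge 52/123 + 71/123 → 1
L = 35/123 + 71/123 + 1 = 229/123 ≈ 1.862 bits/symbol.

1.862 bits/symbol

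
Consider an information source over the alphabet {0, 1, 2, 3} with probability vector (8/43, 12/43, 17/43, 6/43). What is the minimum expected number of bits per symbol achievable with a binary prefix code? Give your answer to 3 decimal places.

1.930 bits/symbol

Repeatedly combine the two least-probable nodes; the expected code length is the sum of the merged weights.
merge 6/43 + 8/43 → 14/43
merge 12/43 + 14/43 → 26/43
merge 17/43 + 26/43 → 1
L = 14/43 + 26/43 + 1 = 83/43 ≈ 1.930 bits/symbol.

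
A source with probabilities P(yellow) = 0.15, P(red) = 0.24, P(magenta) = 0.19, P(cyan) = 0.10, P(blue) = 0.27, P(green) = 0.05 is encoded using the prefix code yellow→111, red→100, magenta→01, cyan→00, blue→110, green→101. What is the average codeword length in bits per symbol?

2.71 bits/symbol

L̄ = Σ pᵢ·ℓᵢ = 0.15·3 + 0.24·3 + 0.19·2 + 0.10·2 + 0.27·3 + 0.05·3 = 2.71 bits/symbol.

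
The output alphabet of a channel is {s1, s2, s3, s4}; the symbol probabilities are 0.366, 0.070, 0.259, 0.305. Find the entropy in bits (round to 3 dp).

H = −Σ pᵢ log₂ pᵢ.
−0.366·log₂(0.366) = 0.5307
−0.070·log₂(0.070) = 0.2686
−0.259·log₂(0.259) = 0.5048
−0.305·log₂(0.305) = 0.5225
Sum ≈ 1.8266 → 1.827 bits.

1.827 bits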